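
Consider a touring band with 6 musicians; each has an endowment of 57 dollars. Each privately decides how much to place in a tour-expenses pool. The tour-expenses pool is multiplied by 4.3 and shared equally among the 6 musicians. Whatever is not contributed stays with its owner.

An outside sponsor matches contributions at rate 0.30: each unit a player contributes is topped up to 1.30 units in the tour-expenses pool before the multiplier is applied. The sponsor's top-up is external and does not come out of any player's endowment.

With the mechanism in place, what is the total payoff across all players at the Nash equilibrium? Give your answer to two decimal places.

342.00 dollars

The effective private return is 4.3 × 1.30 / 6 = 0.9317, which is still under 1, so the mechanism doesn't change anyone's dominant strategy: zero contribution.
At the Nash equilibrium no one contributes; group total payoff = 6 × 57 = 342.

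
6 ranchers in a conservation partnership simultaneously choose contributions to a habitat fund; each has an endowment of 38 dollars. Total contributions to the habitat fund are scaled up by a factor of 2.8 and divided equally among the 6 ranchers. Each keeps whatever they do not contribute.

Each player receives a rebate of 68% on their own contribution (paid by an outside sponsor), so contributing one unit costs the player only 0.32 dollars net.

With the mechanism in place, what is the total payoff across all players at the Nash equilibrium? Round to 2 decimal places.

793.44 dollars

With the mechanism, a contributed unit returns (2.8/6) / 0.32 = 1.4583 per unit of net cost to the contributor — now above 1 — so contributing fully is weakly dominant for every player.
So the Nash equilibrium is full contribution by all 6; the group earns 6 × (38 × 0.68 + 2.8 × 38) = 793.44.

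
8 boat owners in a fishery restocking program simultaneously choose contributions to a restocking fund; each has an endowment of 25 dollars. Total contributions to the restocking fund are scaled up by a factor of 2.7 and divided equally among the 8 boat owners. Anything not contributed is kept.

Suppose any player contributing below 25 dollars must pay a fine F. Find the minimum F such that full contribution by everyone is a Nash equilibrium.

16.56 dollars

Given the others contribute fully, the best deviation is to contribute 0 (any partial contribution still incurs the fine and gives up units whose private return 0.3375 is below 1).
Deviating from 25 to 0 saves 25 dollars but forfeits the deviator's share of the drop in the restocking fund: 2.7/8 × 25 = 8.44.
So the deviation gain is 25 − 8.44 = 16.56, and the fine must be at least 16.56 dollars to wipe it out.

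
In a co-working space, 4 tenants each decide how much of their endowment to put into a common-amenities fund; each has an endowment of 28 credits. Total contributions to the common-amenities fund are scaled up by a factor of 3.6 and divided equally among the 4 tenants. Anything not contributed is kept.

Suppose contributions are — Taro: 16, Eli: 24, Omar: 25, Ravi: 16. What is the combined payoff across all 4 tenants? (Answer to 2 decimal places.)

322.60 credits

Total contributed: 16 + 24 + 25 + 16 = 81; total kept: 4 × 28 − 81 = 31.
The common-amenities fund pays out 3.6 × 81 = 291.60 in aggregate.
Group total = 31 + 291.60 = 322.60.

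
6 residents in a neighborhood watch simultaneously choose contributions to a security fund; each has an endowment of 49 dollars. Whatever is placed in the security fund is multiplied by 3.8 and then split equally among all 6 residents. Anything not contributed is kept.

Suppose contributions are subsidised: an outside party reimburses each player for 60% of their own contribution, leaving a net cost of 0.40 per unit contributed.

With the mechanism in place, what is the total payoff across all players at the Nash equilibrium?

1293.60 dollars

Under the mechanism each unit contributed yields (3.8/6) / 0.40 = 1.5833 back to its contributor per unit of net cost, which exceeds 1, making full contribution the dominant choice for everyone.
At the Nash equilibrium everyone contributes 49. Group total payoff = 6 × (49 × 0.60 + 3.8 × 49) = 1293.60.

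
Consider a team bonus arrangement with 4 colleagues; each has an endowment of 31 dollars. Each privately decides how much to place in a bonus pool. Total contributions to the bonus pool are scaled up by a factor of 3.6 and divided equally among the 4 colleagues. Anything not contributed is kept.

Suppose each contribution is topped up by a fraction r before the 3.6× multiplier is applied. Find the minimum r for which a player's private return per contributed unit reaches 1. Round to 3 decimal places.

0.111

With matching at rate r, one contributed unit becomes (1 + r) in the bonus pool and returns 3.6 × (1 + r) / 4 to the contributor.
Setting this equal to 1: 1 + r = 4/3.6 = 1.1111.
So the minimum matching rate is r = 1.1111 − 1 = 0.111.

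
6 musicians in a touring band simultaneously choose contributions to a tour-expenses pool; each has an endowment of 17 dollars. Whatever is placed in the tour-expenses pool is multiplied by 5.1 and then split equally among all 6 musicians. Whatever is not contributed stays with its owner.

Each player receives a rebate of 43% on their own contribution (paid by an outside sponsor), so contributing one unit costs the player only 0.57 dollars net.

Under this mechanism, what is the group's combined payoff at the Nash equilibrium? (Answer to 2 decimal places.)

564.06 dollars

Under the mechanism each unit contributed yields (5.1/6) / 0.57 = 1.4912 back to its contributor per unit of net cost, which exceeds 1, making full contribution the dominant choice for everyone.
So the Nash equilibrium is full contribution by all 6; the group earns 6 × (17 × 0.43 + 5.1 × 17) = 564.06.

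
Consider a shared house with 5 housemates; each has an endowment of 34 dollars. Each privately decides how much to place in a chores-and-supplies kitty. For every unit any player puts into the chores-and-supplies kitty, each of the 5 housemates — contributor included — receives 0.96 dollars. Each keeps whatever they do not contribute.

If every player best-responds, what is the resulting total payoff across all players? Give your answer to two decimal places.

The private return per contributed unit is 0.96 < 1, so contributing 0 is dominant for every player. At the Nash equilibrium everyone keeps their 34, and the group total is 5 × 34 = 170.

170.00 dollars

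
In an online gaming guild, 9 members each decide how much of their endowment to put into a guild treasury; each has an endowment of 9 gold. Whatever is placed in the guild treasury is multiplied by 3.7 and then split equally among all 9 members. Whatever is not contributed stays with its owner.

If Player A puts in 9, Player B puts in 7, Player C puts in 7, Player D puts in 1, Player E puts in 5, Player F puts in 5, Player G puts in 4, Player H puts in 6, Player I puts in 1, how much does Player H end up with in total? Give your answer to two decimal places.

Total contributed: 9 + 7 + 7 + 1 + 5 + 5 + 4 + 6 + 1 = 45.
Each receives 3.7 × 45 / 9 = 18.50 from the guild treasury.
Player H keeps 9 − 6 = 3, so Player H's payoff is 3 + 18.50 = 21.50.

21.50 gold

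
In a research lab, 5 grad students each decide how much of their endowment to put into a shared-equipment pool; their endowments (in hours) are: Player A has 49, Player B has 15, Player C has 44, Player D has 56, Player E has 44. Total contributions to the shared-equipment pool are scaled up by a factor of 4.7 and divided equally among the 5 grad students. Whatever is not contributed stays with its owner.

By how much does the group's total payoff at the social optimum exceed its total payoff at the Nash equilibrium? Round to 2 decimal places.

The private return per contributed unit is 4.7/5 = 0.9400 < 1 for every player regardless of endowment, so the Nash equilibrium is zero contribution and the group total is Σ E_j = 49 + 15 + 44 + 56 + 44 = 208.
Each contributed unit returns 4.700 to the group, so the social optimum is full contribution by everyone: group total = 4.700 × 208 = 977.60.
Efficiency loss = (4.700 − 1) × 208 = 769.60.

769.60 hours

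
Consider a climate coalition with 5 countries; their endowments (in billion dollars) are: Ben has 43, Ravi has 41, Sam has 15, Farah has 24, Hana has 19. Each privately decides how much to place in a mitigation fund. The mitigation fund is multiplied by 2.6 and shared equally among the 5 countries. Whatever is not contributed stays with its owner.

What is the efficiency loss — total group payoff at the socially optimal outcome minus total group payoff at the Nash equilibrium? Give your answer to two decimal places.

The private return per contributed unit is 2.6/5 = 0.5200 < 1 for every player regardless of endowment, so the Nash equilibrium is zero contribution and the group total is Σ E_j = 43 + 41 + 15 + 24 + 19 = 142.
Each contributed unit returns 2.600 to the group, so the social optimum is full contribution by everyone: group total = 2.600 × 142 = 369.20.
Efficiency loss = (2.600 − 1) × 142 = 227.20.

227.20 billion dollars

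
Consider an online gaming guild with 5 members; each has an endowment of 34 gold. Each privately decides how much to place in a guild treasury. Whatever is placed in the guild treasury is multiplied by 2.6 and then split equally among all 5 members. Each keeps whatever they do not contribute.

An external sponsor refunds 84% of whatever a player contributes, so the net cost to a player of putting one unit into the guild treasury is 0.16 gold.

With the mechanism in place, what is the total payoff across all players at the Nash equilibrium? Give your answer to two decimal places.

584.80 gold

With the mechanism, a contributed unit returns (2.6/5) / 0.16 = 3.2500 per unit of net cost to the contributor — now above 1 — so contributing fully is weakly dominant for every player.
At the Nash equilibrium everyone contributes 34. Group total payoff = 5 × (34 × 0.84 + 2.6 × 34) = 584.80.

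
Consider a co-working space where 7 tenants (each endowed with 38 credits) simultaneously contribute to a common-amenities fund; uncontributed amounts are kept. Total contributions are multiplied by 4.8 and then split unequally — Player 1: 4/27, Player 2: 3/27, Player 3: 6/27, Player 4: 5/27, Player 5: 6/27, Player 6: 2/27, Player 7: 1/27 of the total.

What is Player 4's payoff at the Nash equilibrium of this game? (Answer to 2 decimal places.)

105.56 credits

A player with share s gets back 4.8·s per unit contributed, so full contribution is dominant for anyone with s > 1/4.8 = 0.2083 and zero contribution is dominant for anyone below.
Player 3 and Player 5 are above the threshold, contributing 38 each; the remaining 5 contribute 0. Total contributed: 76.
Player 4 keeps 38 and receives 4.8 × 76 × 5/27 = 67.56 from the common-amenities fund, for a payoff of 105.56.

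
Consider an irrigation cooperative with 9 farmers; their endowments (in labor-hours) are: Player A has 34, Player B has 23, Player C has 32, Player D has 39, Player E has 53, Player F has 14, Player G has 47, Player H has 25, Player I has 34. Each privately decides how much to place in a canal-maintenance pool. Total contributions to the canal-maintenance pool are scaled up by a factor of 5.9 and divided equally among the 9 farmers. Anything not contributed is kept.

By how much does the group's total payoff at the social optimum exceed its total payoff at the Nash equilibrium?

1474.90 labor-hours

The private return per contributed unit is 5.9/9 = 0.6556 < 1 for every player regardless of endowment, so the Nash equilibrium is zero contribution and the group total is Σ E_j = 34 + 23 + 32 + 39 + 53 + 14 + 47 + 25 + 34 = 301.
Each contributed unit returns 5.900 to the group, so the social optimum is full contribution by everyone: group total = 5.900 × 301 = 1775.90.
Efficiency loss = (5.900 − 1) × 301 = 1474.90.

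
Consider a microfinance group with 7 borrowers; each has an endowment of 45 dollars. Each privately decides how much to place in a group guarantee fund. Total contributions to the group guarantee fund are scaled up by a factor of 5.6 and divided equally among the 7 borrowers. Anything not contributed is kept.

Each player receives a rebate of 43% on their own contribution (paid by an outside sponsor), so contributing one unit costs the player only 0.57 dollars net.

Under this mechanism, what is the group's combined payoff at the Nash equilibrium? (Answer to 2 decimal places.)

1899.45 dollars

With the mechanism, a contributed unit returns (5.6/7) / 0.57 = 1.4035 per unit of net cost to the contributor — now above 1 — so contributing fully is weakly dominant for every player.
At the Nash equilibrium everyone contributes 45. Group total payoff = 7 × (45 × 0.43 + 5.6 × 45) = 1899.45.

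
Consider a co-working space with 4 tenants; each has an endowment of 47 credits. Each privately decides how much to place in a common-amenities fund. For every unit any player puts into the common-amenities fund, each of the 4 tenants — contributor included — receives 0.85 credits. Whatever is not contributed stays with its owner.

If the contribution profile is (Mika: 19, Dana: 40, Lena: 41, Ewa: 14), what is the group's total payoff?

Total contributed: 19 + 40 + 41 + 14 = 114; total kept: 4 × 47 − 114 = 74.
The common-amenities fund pays out 0.85 × 4 × 114 = 387.60 in aggregate.
Group total = 74 + 387.60 = 461.60.

461.60 credits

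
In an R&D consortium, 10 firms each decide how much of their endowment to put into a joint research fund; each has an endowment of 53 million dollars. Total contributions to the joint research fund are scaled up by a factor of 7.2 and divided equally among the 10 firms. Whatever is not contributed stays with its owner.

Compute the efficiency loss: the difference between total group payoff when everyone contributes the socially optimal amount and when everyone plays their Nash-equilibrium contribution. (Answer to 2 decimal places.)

3286.00 million dollars

Each contributed unit returns 7.2/10 = 0.7200 to its contributor — below 1 — so contributing 0 is dominant for every player. At the Nash equilibrium everyone keeps their 53, and the group total is 10 × 53 = 530.
Each contributed unit returns 7.200 to the group as a whole (0.7200 to each of 10 players), which exceeds 1, so the social optimum is full contribution: group total = 7.200 × 530 = 3816.00.
Efficiency loss = 3816.00 − 530 = 3286.00.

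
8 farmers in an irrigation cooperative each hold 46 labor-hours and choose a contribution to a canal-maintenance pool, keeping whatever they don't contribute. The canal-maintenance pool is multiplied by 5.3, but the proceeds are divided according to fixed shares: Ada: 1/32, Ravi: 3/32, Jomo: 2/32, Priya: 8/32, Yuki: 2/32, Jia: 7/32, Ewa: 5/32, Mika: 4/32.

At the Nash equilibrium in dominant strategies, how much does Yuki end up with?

Each unit j contributes comes back to j as 5.3 × (j's share), so j prefers to contribute only if that share exceeds 1/5.3 = 0.1887; otherwise keeping the unit dominates.
Priya and Jia clear that bar, contributing 46 each; the remaining 6 contribute 0. Total contributed: 92.
Yuki keeps 46 and receives 5.3 × 92 × 2/32 = 30.48 from the canal-maintenance pool, for a payoff of 76.48.

76.48 labor-hours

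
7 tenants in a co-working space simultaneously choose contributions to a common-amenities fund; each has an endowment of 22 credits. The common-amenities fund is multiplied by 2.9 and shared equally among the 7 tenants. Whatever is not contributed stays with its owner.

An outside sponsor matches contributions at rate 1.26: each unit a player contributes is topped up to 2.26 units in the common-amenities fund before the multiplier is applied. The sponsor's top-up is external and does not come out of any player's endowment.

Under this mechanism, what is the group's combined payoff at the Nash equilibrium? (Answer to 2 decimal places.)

154.00 credits

Even with the mechanism, each unit contributed returns only 2.9 × 2.26 / 7 = 0.9363 per unit of net cost, so contributing nothing is still dominant.
Everyone keeps their endowment and the group total is 7 × 22 = 154.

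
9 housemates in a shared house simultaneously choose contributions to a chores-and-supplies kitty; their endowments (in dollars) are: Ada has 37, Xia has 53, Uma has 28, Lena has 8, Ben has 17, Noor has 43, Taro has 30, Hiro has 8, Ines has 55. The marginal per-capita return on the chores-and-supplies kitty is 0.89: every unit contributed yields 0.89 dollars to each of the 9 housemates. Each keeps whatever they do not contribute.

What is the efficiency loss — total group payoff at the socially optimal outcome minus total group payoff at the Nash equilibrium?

The private return per contributed unit is 0.89 < 1 for everyone, so the Nash equilibrium is zero contribution and the group total is Σ E_j = 37 + 53 + 28 + 8 + 17 + 43 + 30 + 8 + 55 = 279.
Each contributed unit returns 8.010 to the group, so the social optimum is full contribution by everyone: group total = 8.010 × 279 = 2234.79.
Efficiency loss = (8.010 − 1) × 279 = 1955.79.

1955.79 dollars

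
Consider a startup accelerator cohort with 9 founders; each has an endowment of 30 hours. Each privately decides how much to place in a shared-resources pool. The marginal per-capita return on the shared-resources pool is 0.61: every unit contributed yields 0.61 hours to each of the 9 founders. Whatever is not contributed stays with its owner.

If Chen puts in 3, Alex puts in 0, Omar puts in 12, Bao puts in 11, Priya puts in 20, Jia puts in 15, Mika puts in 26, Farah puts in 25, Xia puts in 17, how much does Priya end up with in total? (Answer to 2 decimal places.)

Total contributed: 3 + 0 + 12 + 11 + 20 + 15 + 26 + 25 + 17 = 129.
Each receives 0.61 × 129 = 78.69 from the shared-resources pool.
Priya keeps 30 − 20 = 10, so Priya's payoff is 10 + 78.69 = 88.69.

88.69 hours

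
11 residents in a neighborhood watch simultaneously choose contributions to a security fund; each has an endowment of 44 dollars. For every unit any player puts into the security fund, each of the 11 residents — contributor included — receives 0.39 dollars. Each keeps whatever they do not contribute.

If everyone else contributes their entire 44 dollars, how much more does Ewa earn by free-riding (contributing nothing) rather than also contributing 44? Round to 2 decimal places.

26.84 dollars

Switching from a contribution of 44 to 0 lets Ewa keep an extra 44 dollars, but lowers the security fund by 44, which costs Ewa their own share of that drop: 0.39 × 44 = 17.16.
Net gain = 44 − 17.16 = 26.84. The private return per contributed unit (0.39) is below 1, so free-riding is indeed the best response regardless of what the others do.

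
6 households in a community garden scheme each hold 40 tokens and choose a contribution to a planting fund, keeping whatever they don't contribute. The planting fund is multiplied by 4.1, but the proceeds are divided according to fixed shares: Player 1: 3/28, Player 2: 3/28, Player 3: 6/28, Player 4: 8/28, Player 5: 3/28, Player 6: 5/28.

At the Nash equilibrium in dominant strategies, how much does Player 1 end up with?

Player j's private return per contributed unit is 4.1 × (j's share). Contributing is weakly dominant for j when that share is at least 1/4.1 = 0.2439, and contributing 0 is dominant otherwise.
The only share above 0.2439 is Player 4's 8/28, contributing 40; the remaining 5 contribute 0. Total contributed: 40.
Player 1 keeps 40 and receives 4.1 × 40 × 3/28 = 17.57 from the planting fund, for a payoff of 57.57.

57.57 tokens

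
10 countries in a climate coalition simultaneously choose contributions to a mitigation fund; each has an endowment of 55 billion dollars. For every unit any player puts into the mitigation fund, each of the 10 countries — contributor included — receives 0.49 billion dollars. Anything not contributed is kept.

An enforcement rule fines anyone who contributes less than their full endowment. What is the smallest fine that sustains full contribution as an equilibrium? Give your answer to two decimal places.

28.05 billion dollars

Given the others contribute fully, the best deviation is to contribute 0 (any partial contribution still incurs the fine and gives up units whose private return 0.49 is below 1).
Deviating from 55 to 0 saves 55 billion dollars but forfeits the deviator's share of the drop in the mitigation fund: 0.49 × 55 = 26.95.
So the deviation gain is 55 − 26.95 = 28.05, and the fine must be at least 28.05 billion dollars to wipe it out.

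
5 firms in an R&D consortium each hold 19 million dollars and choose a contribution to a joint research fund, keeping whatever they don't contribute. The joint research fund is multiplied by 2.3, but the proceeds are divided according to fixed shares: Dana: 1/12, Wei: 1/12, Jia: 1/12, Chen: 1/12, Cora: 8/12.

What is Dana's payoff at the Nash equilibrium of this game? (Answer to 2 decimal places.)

For player j, contributing a unit is worthwhile iff 2.3 × (j's share) ≥ 1, i.e. iff j's share is at least 0.4348.
The only share above 0.4348 is Cora's 8/12, contributing 19; the remaining 4 contribute 0. Total contributed: 19.
Dana keeps 19 and receives 2.3 × 19 × 1/12 = 3.64 from the joint research fund, for a payoff of 22.64.

22.64 million dollars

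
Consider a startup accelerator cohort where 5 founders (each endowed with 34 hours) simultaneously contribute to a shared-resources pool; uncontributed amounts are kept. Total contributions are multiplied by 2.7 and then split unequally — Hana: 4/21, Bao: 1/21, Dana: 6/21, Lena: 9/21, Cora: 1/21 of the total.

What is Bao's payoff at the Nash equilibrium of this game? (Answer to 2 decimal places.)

38.37 hours

A player with share s gets back 2.7·s per unit contributed, so full contribution is dominant for anyone with s > 1/2.7 = 0.3704 and zero contribution is dominant for anyone below.
The only share above 0.3704 is Lena's 9/21, contributing 34; the remaining 4 contribute 0. Total contributed: 34.
Bao keeps 34 and receives 2.7 × 34 × 1/21 = 4.37 from the shared-resources pool, for a payoff of 38.37.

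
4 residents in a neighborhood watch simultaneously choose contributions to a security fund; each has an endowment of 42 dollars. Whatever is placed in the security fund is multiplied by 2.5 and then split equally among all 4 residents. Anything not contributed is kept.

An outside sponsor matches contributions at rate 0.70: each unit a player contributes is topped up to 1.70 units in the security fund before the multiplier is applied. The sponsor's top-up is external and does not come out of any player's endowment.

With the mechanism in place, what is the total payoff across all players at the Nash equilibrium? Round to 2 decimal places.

The effective private return per unit is now 2.5 × 1.70 / 4 = 1.0625 > 1, so every player's dominant strategy flips to full contribution.
So the Nash equilibrium is full contribution by all 4; the group earns 2.5 × 1.70 × 168 = 714.00.

714.00 dollars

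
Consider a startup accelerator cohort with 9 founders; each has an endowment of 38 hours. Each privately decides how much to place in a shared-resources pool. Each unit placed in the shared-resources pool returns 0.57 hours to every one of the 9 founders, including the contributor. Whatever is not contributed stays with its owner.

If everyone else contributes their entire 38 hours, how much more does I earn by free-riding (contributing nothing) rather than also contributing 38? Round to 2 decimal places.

Switching from a contribution of 38 to 0 lets I keep an extra 38 hours, but lowers the shared-resources pool by 38, which costs I their own share of that drop: 0.57 × 38 = 21.66.
Net gain = 38 − 21.66 = 16.34. The private return per contributed unit (0.57) is below 1, so free-riding is indeed the best response regardless of what the others do.

16.34 hours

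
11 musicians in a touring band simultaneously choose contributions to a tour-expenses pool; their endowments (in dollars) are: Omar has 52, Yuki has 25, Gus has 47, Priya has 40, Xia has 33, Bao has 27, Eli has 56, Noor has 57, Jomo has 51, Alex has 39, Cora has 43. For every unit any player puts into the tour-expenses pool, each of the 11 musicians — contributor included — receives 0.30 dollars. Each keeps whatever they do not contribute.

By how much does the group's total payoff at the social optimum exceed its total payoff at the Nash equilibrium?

The private return per contributed unit is 0.30 < 1 for everyone, so the Nash equilibrium is zero contribution and the group total is Σ E_j = 52 + 25 + 47 + 40 + 33 + 27 + 56 + 57 + 51 + 39 + 43 = 470.
Each contributed unit returns 3.300 to the group, so the social optimum is full contribution by everyone: group total = 3.300 × 470 = 1551.00.
Efficiency loss = (3.300 − 1) × 470 = 1081.00.

1081.00 dollars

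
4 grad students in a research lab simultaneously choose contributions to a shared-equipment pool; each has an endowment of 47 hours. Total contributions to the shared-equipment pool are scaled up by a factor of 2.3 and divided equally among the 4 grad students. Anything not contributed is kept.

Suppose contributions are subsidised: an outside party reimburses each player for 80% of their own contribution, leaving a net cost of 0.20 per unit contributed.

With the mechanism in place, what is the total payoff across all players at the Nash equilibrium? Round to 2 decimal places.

582.80 hours

The effective private return per unit is now (2.3/4) / 0.20 = 2.8750 > 1, so every player's dominant strategy flips to full contribution.
At the Nash equilibrium everyone contributes 47. Group total payoff = 4 × (47 × 0.80 + 2.3 × 47) = 582.80.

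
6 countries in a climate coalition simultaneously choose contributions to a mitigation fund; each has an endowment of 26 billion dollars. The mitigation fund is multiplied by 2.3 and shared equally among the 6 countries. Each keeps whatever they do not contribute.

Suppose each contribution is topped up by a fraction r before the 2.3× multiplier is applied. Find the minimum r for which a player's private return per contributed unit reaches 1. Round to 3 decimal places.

With matching at rate r, one contributed unit becomes (1 + r) in the mitigation fund and returns 2.3 × (1 + r) / 6 to the contributor.
Setting this equal to 1: 1 + r = 6/2.3 = 2.6087.
So the minimum matching rate is r = 2.6087 − 1 = 1.609.

1.609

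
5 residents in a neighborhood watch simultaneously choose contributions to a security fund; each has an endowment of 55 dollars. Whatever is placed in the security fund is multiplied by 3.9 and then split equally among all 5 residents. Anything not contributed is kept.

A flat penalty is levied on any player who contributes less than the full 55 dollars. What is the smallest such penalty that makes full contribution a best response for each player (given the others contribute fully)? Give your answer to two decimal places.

12.10 dollars

Given the others contribute fully, the best deviation is to contribute 0 (any partial contribution still incurs the fine and gives up units whose private return 0.7800 is below 1).
Deviating from 55 to 0 saves 55 dollars but forfeits the deviator's share of the drop in the security fund: 3.9/5 × 55 = 42.90.
So the deviation gain is 55 − 42.90 = 12.10, and the fine must be at least 12.10 dollars to wipe it out.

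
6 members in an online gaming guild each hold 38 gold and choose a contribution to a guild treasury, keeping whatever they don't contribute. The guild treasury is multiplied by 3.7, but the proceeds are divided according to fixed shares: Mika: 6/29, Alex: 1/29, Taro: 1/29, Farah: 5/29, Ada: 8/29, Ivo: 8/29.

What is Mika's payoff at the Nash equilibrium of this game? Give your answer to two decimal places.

96.18 gold

Each unit j contributes comes back to j as 3.7 × (j's share), so j prefers to contribute only if that share exceeds 1/3.7 = 0.2703; otherwise keeping the unit dominates.
Ada and Ivo are above the threshold, contributing 38 each; the remaining 4 contribute 0. Total contributed: 76.
Mika keeps 38 and receives 3.7 × 76 × 6/29 = 58.18 from the guild treasury, for a payoff of 96.18.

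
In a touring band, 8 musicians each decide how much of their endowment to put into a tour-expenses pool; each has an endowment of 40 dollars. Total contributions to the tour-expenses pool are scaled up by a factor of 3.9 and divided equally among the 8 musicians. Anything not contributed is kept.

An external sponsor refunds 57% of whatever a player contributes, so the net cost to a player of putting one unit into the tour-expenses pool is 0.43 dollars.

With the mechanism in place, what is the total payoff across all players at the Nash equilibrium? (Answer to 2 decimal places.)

With the mechanism, a contributed unit returns (3.9/8) / 0.43 = 1.1337 per unit of net cost to the contributor — now above 1 — so contributing fully is weakly dominant for every player.
So the Nash equilibrium is full contribution by all 8; the group earns 8 × (40 × 0.57 + 3.9 × 40) = 1430.40.

1430.40 dollars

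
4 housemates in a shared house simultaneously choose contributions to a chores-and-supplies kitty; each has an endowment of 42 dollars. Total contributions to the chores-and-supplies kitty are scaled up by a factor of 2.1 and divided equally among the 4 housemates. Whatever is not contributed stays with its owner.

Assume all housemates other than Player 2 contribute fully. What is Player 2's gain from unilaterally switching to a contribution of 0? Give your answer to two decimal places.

19.95 dollars

Switching from a contribution of 42 to 0 lets Player 2 keep an extra 42 dollars, but lowers the chores-and-supplies kitty by 42, which costs Player 2 their own share of that drop: 2.1/4 × 42 = 22.05.
Net gain = 42 − 22.05 = 19.95. The private return per contributed unit (0.5250) is below 1, so free-riding is indeed the best response regardless of what the others do.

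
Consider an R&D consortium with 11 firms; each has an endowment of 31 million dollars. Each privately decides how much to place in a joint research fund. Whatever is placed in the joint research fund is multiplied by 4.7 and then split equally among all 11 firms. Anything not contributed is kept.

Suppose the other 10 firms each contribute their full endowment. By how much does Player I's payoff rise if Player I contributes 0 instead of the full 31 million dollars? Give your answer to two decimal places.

Switching from a contribution of 31 to 0 lets Player I keep an extra 31 million dollars, but lowers the joint research fund by 31, which costs Player I their own share of that drop: 4.7/11 × 31 = 13.25.
Net gain = 31 − 13.25 = 17.75. The private return per contributed unit (0.4273) is below 1, so free-riding is indeed the best response regardless of what the others do.

17.75 million dollars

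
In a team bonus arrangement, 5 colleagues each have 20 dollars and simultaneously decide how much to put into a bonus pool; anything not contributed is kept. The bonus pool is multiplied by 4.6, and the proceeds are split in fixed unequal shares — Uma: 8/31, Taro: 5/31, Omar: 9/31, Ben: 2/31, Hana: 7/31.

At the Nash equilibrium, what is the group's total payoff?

316.00 dollars

A player with share s gets back 4.6·s per unit contributed, so full contribution is dominant for anyone with s > 1/4.6 = 0.2174 and zero contribution is dominant for anyone below.
The shares above 0.2174 belong to Uma, Omar and Hana, contributing 20 each; the remaining 2 contribute 0. Total contributed: 60.
The bonus pool pays out 4.6 × 60 = 276.00 in total (split across the unequal shares, but the aggregate is all that matters for the group sum).
The 2 free-riders keep 20 each, adding 40. Group total = 40 + 276.00 = 316.00.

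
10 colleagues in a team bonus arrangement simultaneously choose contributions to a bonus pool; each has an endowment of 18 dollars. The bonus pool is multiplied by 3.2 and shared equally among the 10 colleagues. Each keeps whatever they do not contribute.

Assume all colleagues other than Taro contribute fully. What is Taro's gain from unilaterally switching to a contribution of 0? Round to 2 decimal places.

12.24 dollars

Switching from a contribution of 18 to 0 lets Taro keep an extra 18 dollars, but lowers the bonus pool by 18, which costs Taro their own share of that drop: 3.2/10 × 18 = 5.76.
Net gain = 18 − 5.76 = 12.24. The private return per contributed unit (0.3200) is below 1, so free-riding is indeed the best response regardless of what the others do.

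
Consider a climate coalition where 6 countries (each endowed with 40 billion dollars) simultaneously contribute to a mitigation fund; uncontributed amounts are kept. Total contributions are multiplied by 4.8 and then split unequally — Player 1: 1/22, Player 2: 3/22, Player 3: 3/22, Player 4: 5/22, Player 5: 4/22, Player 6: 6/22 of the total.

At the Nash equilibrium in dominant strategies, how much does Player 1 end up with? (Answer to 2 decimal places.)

57.45 billion dollars

A player with share s gets back 4.8·s per unit contributed, so full contribution is dominant for anyone with s > 1/4.8 = 0.2083 and zero contribution is dominant for anyone below.
Player 4 and Player 6 clear that bar, contributing 40 each; the remaining 4 contribute 0. Total contributed: 80.
Player 1 keeps 40 and receives 4.8 × 80 × 1/22 = 17.45 from the mitigation fund, for a payoff of 57.45.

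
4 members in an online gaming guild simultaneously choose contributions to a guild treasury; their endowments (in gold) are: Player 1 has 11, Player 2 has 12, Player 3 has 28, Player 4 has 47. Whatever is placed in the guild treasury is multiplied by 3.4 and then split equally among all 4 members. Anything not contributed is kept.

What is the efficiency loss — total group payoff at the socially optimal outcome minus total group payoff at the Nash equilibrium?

235.20 gold

The private return per contributed unit is 3.4/4 = 0.8500 < 1 for every player regardless of endowment, so the Nash equilibrium is zero contribution and the group total is Σ E_j = 11 + 12 + 28 + 47 = 98.
Each contributed unit returns 3.400 to the group, so the social optimum is full contribution by everyone: group total = 3.400 × 98 = 333.20.
Efficiency loss = (3.400 − 1) × 98 = 235.20.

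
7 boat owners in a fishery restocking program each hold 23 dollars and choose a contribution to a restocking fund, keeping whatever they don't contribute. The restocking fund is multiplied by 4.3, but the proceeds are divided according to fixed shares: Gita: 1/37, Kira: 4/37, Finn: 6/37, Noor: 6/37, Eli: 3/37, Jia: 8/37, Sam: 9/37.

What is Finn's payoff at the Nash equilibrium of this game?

39.04 dollars

A player with share s gets back 4.3·s per unit contributed, so full contribution is dominant for anyone with s > 1/4.3 = 0.2326 and zero contribution is dominant for anyone below.
Only Sam (9/37) clears that bar, contributing 23; the remaining 6 contribute 0. Total contributed: 23.
Finn keeps 23 and receives 4.3 × 23 × 6/37 = 16.04 from the restocking fund, for a payoff of 39.04.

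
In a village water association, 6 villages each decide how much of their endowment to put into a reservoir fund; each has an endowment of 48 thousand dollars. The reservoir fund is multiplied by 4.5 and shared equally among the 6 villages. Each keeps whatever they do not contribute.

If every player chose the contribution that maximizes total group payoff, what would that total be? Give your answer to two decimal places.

1296.00 thousand dollars

Each contributed unit returns 4.500 to the group as a whole (0.7500 to each of 6 players), which exceeds 1, so the social optimum is full contribution: group total = 4.500 × 288 = 1296.00.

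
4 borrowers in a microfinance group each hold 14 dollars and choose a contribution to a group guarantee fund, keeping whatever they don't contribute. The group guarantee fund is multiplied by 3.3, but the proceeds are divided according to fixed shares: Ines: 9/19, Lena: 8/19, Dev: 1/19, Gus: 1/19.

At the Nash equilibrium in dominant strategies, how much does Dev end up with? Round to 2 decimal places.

18.86 dollars

Player j's private return per contributed unit is 3.3 × (j's share). Contributing is weakly dominant for j when that share is at least 1/3.3 = 0.3030, and contributing 0 is dominant otherwise.
Ines and Lena are above the threshold, contributing 14 each; the remaining 2 contribute 0. Total contributed: 28.
Dev keeps 14 and receives 3.3 × 28 × 1/19 = 4.86 from the group guarantee fund, for a payoff of 18.86.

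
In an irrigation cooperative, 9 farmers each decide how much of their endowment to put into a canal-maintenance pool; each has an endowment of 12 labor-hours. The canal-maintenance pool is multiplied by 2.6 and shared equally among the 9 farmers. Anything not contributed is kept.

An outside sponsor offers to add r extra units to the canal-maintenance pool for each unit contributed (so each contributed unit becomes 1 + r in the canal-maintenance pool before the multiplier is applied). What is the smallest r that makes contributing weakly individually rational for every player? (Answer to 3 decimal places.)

2.462

With matching at rate r, one contributed unit becomes (1 + r) in the canal-maintenance pool and returns 2.6 × (1 + r) / 9 to the contributor.
Setting this equal to 1: 1 + r = 9/2.6 = 3.4615.
So the minimum matching rate is r = 3.4615 − 1 = 2.462.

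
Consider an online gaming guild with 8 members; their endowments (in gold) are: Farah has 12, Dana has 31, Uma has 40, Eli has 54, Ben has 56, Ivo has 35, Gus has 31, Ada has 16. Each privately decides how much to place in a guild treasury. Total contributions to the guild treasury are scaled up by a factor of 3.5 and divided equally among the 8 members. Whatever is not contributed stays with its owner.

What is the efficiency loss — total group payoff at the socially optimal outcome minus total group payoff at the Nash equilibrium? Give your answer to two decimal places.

The private return per contributed unit is 3.5/8 = 0.4375 < 1 for every player regardless of endowment, so the Nash equilibrium is zero contribution and the group total is Σ E_j = 12 + 31 + 40 + 54 + 56 + 35 + 31 + 16 = 275.
Each contributed unit returns 3.500 to the group, so the social optimum is full contribution by everyone: group total = 3.500 × 275 = 962.50.
Efficiency loss = (3.500 − 1) × 275 = 687.50.

687.50 gold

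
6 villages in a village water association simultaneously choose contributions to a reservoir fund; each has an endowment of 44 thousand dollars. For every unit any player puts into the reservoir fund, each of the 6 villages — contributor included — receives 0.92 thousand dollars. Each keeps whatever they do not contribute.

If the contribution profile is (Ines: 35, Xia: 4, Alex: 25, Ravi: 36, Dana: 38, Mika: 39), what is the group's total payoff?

1064.04 thousand dollars

Total contributed: 35 + 4 + 25 + 36 + 38 + 39 = 177; total kept: 6 × 44 − 177 = 87.
The reservoir fund pays out 0.92 × 6 × 177 = 977.04 in aggregate.
Group total = 87 + 977.04 = 1064.04.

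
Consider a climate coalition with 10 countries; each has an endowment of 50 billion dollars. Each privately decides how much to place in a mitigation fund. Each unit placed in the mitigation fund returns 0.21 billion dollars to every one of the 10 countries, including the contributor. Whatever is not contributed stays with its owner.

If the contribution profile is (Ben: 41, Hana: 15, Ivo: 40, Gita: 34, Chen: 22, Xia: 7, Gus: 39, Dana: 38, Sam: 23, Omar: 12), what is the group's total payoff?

Total contributed: 41 + 15 + 40 + 34 + 22 + 7 + 39 + 38 + 23 + 12 = 271; total kept: 10 × 50 − 271 = 229.
The mitigation fund pays out 0.21 × 10 × 271 = 569.10 in aggregate.
Group total = 229 + 569.10 = 798.10.

798.10 billion dollars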